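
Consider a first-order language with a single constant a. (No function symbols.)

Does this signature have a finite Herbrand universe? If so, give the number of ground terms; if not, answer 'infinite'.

There are no function symbols, so the only ground term is the single constant.
The Herbrand universe is {a}, finite with 1 element.

1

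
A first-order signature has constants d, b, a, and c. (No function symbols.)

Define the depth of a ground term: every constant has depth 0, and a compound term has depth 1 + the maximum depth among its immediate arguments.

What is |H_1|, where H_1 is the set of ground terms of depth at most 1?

4

With no function symbols every ground term is a constant, so there are exactly 4 ground terms at every depth bound.
N_0 = 4
N_1 = 4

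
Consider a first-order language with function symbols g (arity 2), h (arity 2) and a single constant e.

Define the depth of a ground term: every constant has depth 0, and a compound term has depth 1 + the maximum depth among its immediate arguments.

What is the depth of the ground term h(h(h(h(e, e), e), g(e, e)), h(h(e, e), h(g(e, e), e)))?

depth(h(e, e)) = 1 + max(0, 0) = 1
depth(h(h(e, e), e)) = 1 + max(1, 0) = 2
depth(g(e, e)) = 1 + max(0, 0) = 1
depth(h(h(h(e, e), e), g(e, e))) = 1 + max(2, 1) = 3
depth(h(g(e, e), e)) = 1 + max(1, 0) = 2
depth(h(h(e, e), h(g(e, e), e))) = 1 + max(1, 2) = 3
depth(h(h(h(h(e, e), e), g(e, e)), h(h(e, e), h(g(e, e), e)))) = 1 + max(3, 3) = 4

4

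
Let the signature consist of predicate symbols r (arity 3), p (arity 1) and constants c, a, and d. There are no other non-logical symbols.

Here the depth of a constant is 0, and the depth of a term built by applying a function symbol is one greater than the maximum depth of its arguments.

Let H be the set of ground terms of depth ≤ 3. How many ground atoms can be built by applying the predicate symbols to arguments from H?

First count ground terms of depth ≤ 3.
With no function symbols every ground term is a constant, so there are exactly 3 ground terms at every depth bound.
N_0 = 3
N_1 = 3
N_2 = 3
N_3 = 3
So |H| = 3.
For each predicate symbol, the number of ground atoms is |H| raised to its arity; summing:
  r: 3^3 = 27;  p: 3
Total ground atoms: 27 + 3 = 30.

30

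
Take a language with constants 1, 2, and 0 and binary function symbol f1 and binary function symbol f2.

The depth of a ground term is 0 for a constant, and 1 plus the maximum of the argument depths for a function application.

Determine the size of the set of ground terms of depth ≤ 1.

Count level by level. With function symbols f1/2, f2/2, the terms of depth ≤ k are the 3 constants together with each function applied to depth-≤(k−1) tuples, so N_k = 3 + N_{k-1}^2 + N_{k-1}^2.
N_0 = 3
N_1 = 3 + 3^2 + 3^2 = 21

21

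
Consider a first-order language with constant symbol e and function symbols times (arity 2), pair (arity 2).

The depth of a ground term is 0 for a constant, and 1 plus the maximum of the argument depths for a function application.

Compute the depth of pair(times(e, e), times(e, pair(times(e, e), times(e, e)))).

depth(times(e, e)) = 1 + max(0, 0) = 1
depth(pair(times(e, e), times(e, e))) = 1 + max(1, 1) = 2
depth(times(e, pair(times(e, e), times(e, e)))) = 1 + max(0, 2) = 3
depth(pair(times(e, e), times(e, pair(times(e, e), times(e, e))))) = 1 + max(1, 3) = 4

4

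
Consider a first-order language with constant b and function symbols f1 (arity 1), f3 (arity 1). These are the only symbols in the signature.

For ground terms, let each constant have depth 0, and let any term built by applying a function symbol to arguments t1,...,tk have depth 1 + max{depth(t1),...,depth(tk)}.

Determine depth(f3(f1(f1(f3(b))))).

depth(f3(b)) = 1 + depth(b) = 1 + 0 = 1
depth(f1(f3(b))) = 1 + depth(f3(b)) = 1 + 1 = 2
depth(f1(f1(f3(b)))) = 1 + depth(f1(f3(b))) = 1 + 2 = 3
depth(f3(f1(f1(f3(b))))) = 1 + depth(f1(f1(f3(b)))) = 1 + 3 = 4

4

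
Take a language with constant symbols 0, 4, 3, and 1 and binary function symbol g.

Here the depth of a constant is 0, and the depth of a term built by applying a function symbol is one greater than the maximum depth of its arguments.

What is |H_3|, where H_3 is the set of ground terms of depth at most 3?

163220

If N_k denotes the number of depth-≤k ground terms, the 4 constants give N_0 = 4, and each function symbol of arity r contributes N_{k-1}^r new terms at level k: N_k = 4 + N_{k-1}^2.
N_0 = 4
N_1 = 4 + 4^2 = 20
N_2 = 4 + 20^2 = 404
N_3 = 4 + 404^2 = 163220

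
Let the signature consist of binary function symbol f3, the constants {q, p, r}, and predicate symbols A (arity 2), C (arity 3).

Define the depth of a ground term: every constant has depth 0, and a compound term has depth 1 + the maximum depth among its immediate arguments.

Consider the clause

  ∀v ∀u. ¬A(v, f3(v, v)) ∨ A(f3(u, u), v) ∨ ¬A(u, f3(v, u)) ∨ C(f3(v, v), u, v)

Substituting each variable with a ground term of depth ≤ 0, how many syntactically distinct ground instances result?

Ground terms of depth ≤ 0:
  Write N_k for the number of ground terms of depth ≤ k. A term of depth ≤ k is either a constant or a function symbol applied to arguments of depth ≤ k−1, so N_k = 3 + N_{k-1}^2.
  N_0 = 3
  Explicitly: q, p, r.
So there are 3 ground terms available for substitution.
The clause has 2 distinct variables (v, u), each appearing in the body. In the free term algebra distinct substitutions yield syntactically distinct ground instances.
Number of ground instances = 3^2 = 9.

9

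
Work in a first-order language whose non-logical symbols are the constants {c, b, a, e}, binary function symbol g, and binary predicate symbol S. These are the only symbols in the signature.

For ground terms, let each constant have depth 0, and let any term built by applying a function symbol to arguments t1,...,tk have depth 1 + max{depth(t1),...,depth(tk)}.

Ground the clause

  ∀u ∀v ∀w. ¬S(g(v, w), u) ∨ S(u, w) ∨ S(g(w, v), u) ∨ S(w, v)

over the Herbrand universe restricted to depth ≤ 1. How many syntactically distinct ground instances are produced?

8000

Ground terms of depth ≤ 1:
  Let N_k count ground terms of depth at most k. Each non-constant term of depth ≤ k is some function symbol applied to depth-≤(k−1) arguments, giving N_k = 4 + N_{k-1}^2.
  N_0 = 4
  N_1 = 4 + 4^2 = 20
So there are 20 ground terms available for substitution.
The clause has 3 distinct variables (u, v, w), each appearing in the body. In the free term algebra distinct substitutions yield syntactically distinct ground instances.
Number of ground instances = 20^3 = 8000.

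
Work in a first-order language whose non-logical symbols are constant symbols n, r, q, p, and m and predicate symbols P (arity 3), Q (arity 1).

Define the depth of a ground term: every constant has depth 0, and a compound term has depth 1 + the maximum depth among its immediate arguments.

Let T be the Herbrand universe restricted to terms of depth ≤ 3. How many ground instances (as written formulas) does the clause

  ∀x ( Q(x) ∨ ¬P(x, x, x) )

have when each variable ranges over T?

Ground terms of depth ≤ 3:
  With no function symbols every ground term is a constant, so there are exactly 5 ground terms at every depth bound.
  N_0 = 5
  N_1 = 5
  N_2 = 5
  N_3 = 5
So there are 5 ground terms available for substitution.
The variable x ranges independently over the available ground terms, and distinct assignments produce distinct instances.
Number of ground instances = 5.

5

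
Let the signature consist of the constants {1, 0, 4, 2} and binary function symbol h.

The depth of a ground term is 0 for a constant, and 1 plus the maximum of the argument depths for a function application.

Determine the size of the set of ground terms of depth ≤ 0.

Count level by level. With function symbols h/2, the terms of depth ≤ k are the 4 constants together with each function applied to depth-≤(k−1) tuples, so N_k = 4 + N_{k-1}^2.
N_0 = 4

4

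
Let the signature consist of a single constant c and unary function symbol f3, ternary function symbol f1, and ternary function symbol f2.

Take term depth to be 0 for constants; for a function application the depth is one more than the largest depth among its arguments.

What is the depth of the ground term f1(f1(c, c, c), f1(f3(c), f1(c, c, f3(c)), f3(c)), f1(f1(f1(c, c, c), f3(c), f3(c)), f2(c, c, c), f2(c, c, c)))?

4

depth(f1(c, c, c)) = 1 + max(0, 0, 0) = 1
depth(f3(c)) = 1 + depth(c) = 1 + 0 = 1
depth(f1(c, c, f3(c))) = 1 + max(0, 0, 1) = 2
depth(f1(f3(c), f1(c, c, f3(c)), f3(c))) = 1 + max(1, 2, 1) = 3
depth(f1(f1(c, c, c), f3(c), f3(c))) = 1 + max(1, 1, 1) = 2
depth(f2(c, c, c)) = 1 + max(0, 0, 0) = 1
depth(f1(f1(f1(c, c, c), f3(c), f3(c)), f2(c, c, c), f2(c, c, c))) = 1 + max(2, 1, 1) = 3
depth(f1(f1(c, c, c), f1(f3(c), f1(c, c, f3(c)), f3(c)), f1(f1(f1(c, c, c), f3(c), f3(c)), f2(c, c, c), f2(c, c, c)))) = 1 + max(1, 3, 3) = 4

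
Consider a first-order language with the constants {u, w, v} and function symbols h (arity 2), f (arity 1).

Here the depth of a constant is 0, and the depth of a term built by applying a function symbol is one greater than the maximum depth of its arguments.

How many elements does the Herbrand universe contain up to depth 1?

15

If N_k denotes the number of depth-≤k ground terms, the 3 constants give N_0 = 3, and each function symbol of arity r contributes N_{k-1}^r new terms at level k: N_k = 3 + N_{k-1}^2 + N_{k-1}.
N_0 = 3
N_1 = 3 + 3^2 + 3 = 15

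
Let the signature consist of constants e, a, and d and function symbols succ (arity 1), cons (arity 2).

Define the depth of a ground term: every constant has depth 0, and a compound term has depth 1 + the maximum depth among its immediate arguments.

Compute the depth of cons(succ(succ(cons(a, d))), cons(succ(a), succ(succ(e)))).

4

depth(cons(a, d)) = 1 + max(0, 0) = 1
depth(succ(cons(a, d))) = 1 + depth(cons(a, d)) = 1 + 1 = 2
depth(succ(succ(cons(a, d)))) = 1 + depth(succ(cons(a, d))) = 1 + 2 = 3
depth(succ(a)) = 1 + depth(a) = 1 + 0 = 1
depth(succ(e)) = 1 + depth(e) = 1 + 0 = 1
depth(succ(succ(e))) = 1 + depth(succ(e)) = 1 + 1 = 2
depth(cons(succ(a), succ(succ(e)))) = 1 + max(1, 2) = 3
depth(cons(succ(succ(cons(a, d))), cons(succ(a), succ(succ(e))))) = 1 + max(3, 3) = 4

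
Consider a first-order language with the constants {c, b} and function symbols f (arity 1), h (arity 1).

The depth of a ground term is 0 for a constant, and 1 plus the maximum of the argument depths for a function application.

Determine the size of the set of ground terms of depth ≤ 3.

30

Let N_k = |{terms of depth ≤ k}|. Then N_0 = 2 and N_k = 2 + N_{k-1} + N_{k-1} for k ≥ 1 (one summand per function symbol, arity giving the exponent).
N_0 = 2
N_1 = 2 + 2 + 2 = 6
N_2 = 2 + 6 + 6 = 14
N_3 = 2 + 14 + 14 = 30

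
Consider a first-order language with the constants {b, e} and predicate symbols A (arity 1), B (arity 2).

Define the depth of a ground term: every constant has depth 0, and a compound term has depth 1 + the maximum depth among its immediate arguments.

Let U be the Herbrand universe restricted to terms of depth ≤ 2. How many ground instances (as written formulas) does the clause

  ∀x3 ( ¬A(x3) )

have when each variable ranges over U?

Ground terms of depth ≤ 2:
  With no function symbols every ground term is a constant, so there are exactly 2 ground terms at every depth bound.
  N_0 = 2
  N_1 = 2
  N_2 = 2
  Explicitly: b, e.
So there are 2 ground terms available for substitution.
The clause has 1 distinct variable (x3), which appears in the body. In the free term algebra distinct substitutions yield syntactically distinct ground instances.
Number of ground instances = 2.

2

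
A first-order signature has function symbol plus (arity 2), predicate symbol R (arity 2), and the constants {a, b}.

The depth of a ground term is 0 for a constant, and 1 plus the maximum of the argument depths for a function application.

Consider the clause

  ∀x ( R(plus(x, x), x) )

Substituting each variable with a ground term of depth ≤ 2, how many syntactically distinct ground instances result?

Ground terms of depth ≤ 2:
  If N_k denotes the number of depth-≤k ground terms, the 2 constants give N_0 = 2, and each function symbol of arity r contributes N_{k-1}^r new terms at level k: N_k = 2 + N_{k-1}^2.
  N_0 = 2
  N_1 = 2 + 2^2 = 6
  N_2 = 2 + 6^2 = 38
So there are 38 ground terms available for substitution.
The clause has 1 distinct variable (x), which appears in the body. In the free term algebra distinct substitutions yield syntactically distinct ground instances.
Number of ground instances = 38.

38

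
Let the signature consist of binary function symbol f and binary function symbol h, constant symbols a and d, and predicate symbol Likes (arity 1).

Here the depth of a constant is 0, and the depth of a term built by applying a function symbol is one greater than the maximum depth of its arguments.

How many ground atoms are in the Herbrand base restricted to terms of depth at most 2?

First count ground terms of depth ≤ 2.
Count level by level. With function symbols f/2, h/2, the terms of depth ≤ k are the 2 constants together with each function applied to depth-≤(k−1) tuples, so N_k = 2 + N_{k-1}^2 + N_{k-1}^2.
N_0 = 2
N_1 = 2 + 2^2 + 2^2 = 10
N_2 = 2 + 10^2 + 10^2 = 202
So |H| = 202.
A ground atom is a predicate applied to a tuple of terms from H, so the count is the sum over predicates of |H|^arity:
  Likes: 202
Total ground atoms: 202.

202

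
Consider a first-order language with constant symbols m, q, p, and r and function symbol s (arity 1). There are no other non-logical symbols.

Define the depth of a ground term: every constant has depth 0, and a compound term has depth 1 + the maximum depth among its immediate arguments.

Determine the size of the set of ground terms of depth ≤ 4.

20

If N_k denotes the number of depth-≤k ground terms, the 4 constants give N_0 = 4, and each function symbol of arity r contributes N_{k-1}^r new terms at level k: N_k = 4 + N_{k-1}.
N_0 = 4
N_1 = 4 + 4 = 8
N_2 = 4 + 8 = 12
N_3 = 4 + 12 = 16
N_4 = 4 + 16 = 20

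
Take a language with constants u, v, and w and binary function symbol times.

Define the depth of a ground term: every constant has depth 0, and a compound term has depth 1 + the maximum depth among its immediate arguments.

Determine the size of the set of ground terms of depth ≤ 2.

Let N_k = |{terms of depth ≤ k}|. Then N_0 = 3 and N_k = 3 + N_{k-1}^2 for k ≥ 1 (one summand per function symbol, arity giving the exponent).
N_0 = 3
N_1 = 3 + 3^2 = 12
N_2 = 3 + 12^2 = 147

147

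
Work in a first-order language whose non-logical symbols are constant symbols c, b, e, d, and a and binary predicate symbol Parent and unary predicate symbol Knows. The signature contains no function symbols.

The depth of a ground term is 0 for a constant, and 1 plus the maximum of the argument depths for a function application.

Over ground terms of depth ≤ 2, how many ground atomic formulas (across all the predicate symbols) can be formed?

30

First count ground terms of depth ≤ 2.
With no function symbols every ground term is a constant, so there are exactly 5 ground terms at every depth bound.
N_0 = 5
N_1 = 5
N_2 = 5
Explicitly: c, b, e, d, a.
So |H| = 5.
For each predicate symbol, the number of ground atoms is |H| raised to its arity; summing:
  Parent: 5^2 = 25;  Knows: 5
Total ground atoms: 25 + 5 = 30.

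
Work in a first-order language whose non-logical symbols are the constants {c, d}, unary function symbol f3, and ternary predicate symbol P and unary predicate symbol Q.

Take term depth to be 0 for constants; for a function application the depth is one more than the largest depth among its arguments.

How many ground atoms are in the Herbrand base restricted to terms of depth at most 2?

First count ground terms of depth ≤ 2.
Write N_k for the number of ground terms of depth ≤ k. A term of depth ≤ k is either a constant or a function symbol applied to arguments of depth ≤ k−1, so N_k = 2 + N_{k-1}.
N_0 = 2
N_1 = 2 + 2 = 4
N_2 = 2 + 4 = 6
So |H| = 6.
Each predicate of arity r yields |H|^r ground atoms (one per choice of an r-tuple from H):
  P: 6^3 = 216;  Q: 6
Total ground atoms: 216 + 6 = 222.

222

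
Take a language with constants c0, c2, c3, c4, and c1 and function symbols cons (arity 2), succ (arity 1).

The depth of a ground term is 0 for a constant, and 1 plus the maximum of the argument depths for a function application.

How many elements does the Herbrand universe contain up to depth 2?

1265

Write N_k for the number of ground terms of depth ≤ k. A term of depth ≤ k is either a constant or a function symbol applied to arguments of depth ≤ k−1, so N_k = 5 + N_{k-1}^2 + N_{k-1}.
N_0 = 5
N_1 = 5 + 5^2 + 5 = 35
N_2 = 5 + 35^2 + 35 = 1265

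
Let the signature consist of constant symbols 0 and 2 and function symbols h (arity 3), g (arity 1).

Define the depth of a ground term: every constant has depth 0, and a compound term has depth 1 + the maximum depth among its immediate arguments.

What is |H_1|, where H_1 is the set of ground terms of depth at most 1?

Let N_k count ground terms of depth at most k. Each non-constant term of depth ≤ k is some function symbol applied to depth-≤(k−1) arguments, giving N_k = 2 + N_{k-1}^3 + N_{k-1}.
N_0 = 2
N_1 = 2 + 2^3 + 2 = 12
Explicitly: 0, 2, h(0, 0, 0), h(0, 0, 2), h(0, 2, 0), h(0, 2, 2), h(2, 0, 0), h(2, 0, 2), h(2, 2, 0), h(2, 2, 2), g(0), g(2).

12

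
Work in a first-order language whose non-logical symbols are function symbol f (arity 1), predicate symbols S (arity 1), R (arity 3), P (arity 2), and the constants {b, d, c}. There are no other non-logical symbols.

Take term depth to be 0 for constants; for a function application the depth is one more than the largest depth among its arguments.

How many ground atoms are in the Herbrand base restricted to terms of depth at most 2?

First count ground terms of depth ≤ 2.
Write N_k for the number of ground terms of depth ≤ k. A term of depth ≤ k is either a constant or a function symbol applied to arguments of depth ≤ k−1, so N_k = 3 + N_{k-1}.
N_0 = 3
N_1 = 3 + 3 = 6
N_2 = 3 + 6 = 9
So |H| = 9.
For each predicate symbol, the number of ground atoms is |H| raised to its arity; summing:
  S: 9;  R: 9^3 = 729;  P: 9^2 = 81
Total ground atoms: 9 + 729 + 81 = 819.

819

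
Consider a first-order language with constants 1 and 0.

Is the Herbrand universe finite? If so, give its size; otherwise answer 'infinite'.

There are no function symbols, so every ground term is one of the 2 constants.
The Herbrand universe is {1, 0}, which is finite with 2 elements.

2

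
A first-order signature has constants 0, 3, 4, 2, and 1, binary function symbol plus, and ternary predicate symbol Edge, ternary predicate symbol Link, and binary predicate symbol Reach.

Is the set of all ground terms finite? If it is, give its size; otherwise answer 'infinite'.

The signature has at least one function symbol (plus, arity 2) and at least one constant (0).
Iterating plus gives infinitely many distinct ground terms: 0, plus(0, 0), plus(plus(0, 0), plus(0, 0)), ...
So the Herbrand universe is infinite.

infinite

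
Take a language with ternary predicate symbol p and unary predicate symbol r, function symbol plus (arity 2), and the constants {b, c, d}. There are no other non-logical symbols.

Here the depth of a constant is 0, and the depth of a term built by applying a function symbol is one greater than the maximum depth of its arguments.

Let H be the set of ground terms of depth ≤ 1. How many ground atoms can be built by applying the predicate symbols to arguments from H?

First count ground terms of depth ≤ 1.
If N_k denotes the number of depth-≤k ground terms, the 3 constants give N_0 = 3, and each function symbol of arity r contributes N_{k-1}^r new terms at level k: N_k = 3 + N_{k-1}^2.
N_0 = 3
N_1 = 3 + 3^2 = 12
So |H| = 12.
For each predicate symbol, the number of ground atoms is |H| raised to its arity; summing:
  p: 12^3 = 1728;  r: 12
Total ground atoms: 1728 + 12 = 1740.

1740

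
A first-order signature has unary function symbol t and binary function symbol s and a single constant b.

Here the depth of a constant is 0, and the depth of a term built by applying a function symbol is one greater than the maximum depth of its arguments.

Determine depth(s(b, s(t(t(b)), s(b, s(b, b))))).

4

depth(t(b)) = 1 + depth(b) = 1 + 0 = 1
depth(t(t(b))) = 1 + depth(t(b)) = 1 + 1 = 2
depth(s(b, b)) = 1 + max(0, 0) = 1
depth(s(b, s(b, b))) = 1 + max(0, 1) = 2
depth(s(t(t(b)), s(b, s(b, b)))) = 1 + max(2, 2) = 3
depth(s(b, s(t(t(b)), s(b, s(b, b))))) = 1 + max(0, 3) = 4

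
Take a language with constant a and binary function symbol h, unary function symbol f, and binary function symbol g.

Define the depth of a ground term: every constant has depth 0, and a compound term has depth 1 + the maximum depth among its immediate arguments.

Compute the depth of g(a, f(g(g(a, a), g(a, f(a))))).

depth(g(a, a)) = 1 + max(0, 0) = 1
depth(f(a)) = 1 + depth(a) = 1 + 0 = 1
depth(g(a, f(a))) = 1 + max(0, 1) = 2
depth(g(g(a, a), g(a, f(a)))) = 1 + max(1, 2) = 3
depth(f(g(g(a, a), g(a, f(a))))) = 1 + depth(g(g(a, a), g(a, f(a)))) = 1 + 3 = 4
depth(g(a, f(g(g(a, a), g(a, f(a)))))) = 1 + max(0, 4) = 5

5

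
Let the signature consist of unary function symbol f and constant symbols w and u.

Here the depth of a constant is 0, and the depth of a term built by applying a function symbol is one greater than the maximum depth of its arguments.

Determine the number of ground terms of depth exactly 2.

2

If N_k denotes the number of depth-≤k ground terms, the 2 constants give N_0 = 2, and each function symbol of arity r contributes N_{k-1}^r new terms at level k: N_k = 2 + N_{k-1}.
N_0 = 2
N_1 = 2 + 2 = 4
N_2 = 2 + 4 = 6
Terms of depth exactly 2: N_2 − N_1 = 6 − 4 = 2.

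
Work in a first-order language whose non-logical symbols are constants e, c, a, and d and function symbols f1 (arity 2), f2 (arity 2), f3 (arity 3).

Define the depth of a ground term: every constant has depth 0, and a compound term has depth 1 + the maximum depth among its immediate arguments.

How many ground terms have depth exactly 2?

1019904

If N_k denotes the number of depth-≤k ground terms, the 4 constants give N_0 = 4, and each function symbol of arity r contributes N_{k-1}^r new terms at level k: N_k = 4 + N_{k-1}^2 + N_{k-1}^2 + N_{k-1}^3.
N_0 = 4
N_1 = 4 + 4^2 + 4^2 + 4^3 = 100
N_2 = 4 + 100^2 + 100^2 + 100^3 = 1020004
Terms of depth exactly 2: N_2 − N_1 = 1020004 − 100 = 1019904.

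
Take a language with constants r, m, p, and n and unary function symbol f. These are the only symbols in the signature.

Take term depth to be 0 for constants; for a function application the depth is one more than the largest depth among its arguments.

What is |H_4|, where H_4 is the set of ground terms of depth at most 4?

20

Let N_k = |{terms of depth ≤ k}|. Then N_0 = 4 and N_k = 4 + N_{k-1} for k ≥ 1 (one summand per function symbol, arity giving the exponent).
N_0 = 4
N_1 = 4 + 4 = 8
N_2 = 4 + 8 = 12
N_3 = 4 + 12 = 16
N_4 = 4 + 16 = 20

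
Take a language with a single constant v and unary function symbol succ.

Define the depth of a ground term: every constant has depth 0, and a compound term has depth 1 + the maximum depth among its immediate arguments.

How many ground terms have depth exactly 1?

Let N_k = |{terms of depth ≤ k}|. Then N_0 = 1 and N_k = 1 + N_{k-1} for k ≥ 1 (one summand per function symbol, arity giving the exponent).
N_0 = 1
N_1 = 1 + 1 = 2
Terms of depth exactly 1: N_1 − N_0 = 2 − 1 = 1.

1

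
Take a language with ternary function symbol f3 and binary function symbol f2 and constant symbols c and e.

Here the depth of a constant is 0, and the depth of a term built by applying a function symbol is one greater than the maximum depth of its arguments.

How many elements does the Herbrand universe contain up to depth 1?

14

If N_k denotes the number of depth-≤k ground terms, the 2 constants give N_0 = 2, and each function symbol of arity r contributes N_{k-1}^r new terms at level k: N_k = 2 + N_{k-1}^3 + N_{k-1}^2.
N_0 = 2
N_1 = 2 + 2^3 + 2^2 = 14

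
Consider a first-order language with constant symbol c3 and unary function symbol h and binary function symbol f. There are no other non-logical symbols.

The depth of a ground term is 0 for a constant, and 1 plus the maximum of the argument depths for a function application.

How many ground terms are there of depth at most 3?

Write N_k for the number of ground terms of depth ≤ k. A term of depth ≤ k is either a constant or a function symbol applied to arguments of depth ≤ k−1, so N_k = 1 + N_{k-1} + N_{k-1}^2.
N_0 = 1
N_1 = 1 + 1 + 1^2 = 3
N_2 = 1 + 3 + 3^2 = 13
N_3 = 1 + 13 + 13^2 = 183

183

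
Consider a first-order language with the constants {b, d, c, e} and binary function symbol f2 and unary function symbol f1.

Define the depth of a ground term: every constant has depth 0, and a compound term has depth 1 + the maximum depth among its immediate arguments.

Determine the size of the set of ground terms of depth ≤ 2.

604

Count level by level. With function symbols f2/2, f1/1, the terms of depth ≤ k are the 4 constants together with each function applied to depth-≤(k−1) tuples, so N_k = 4 + N_{k-1}^2 + N_{k-1}.
N_0 = 4
N_1 = 4 + 4^2 + 4 = 24
N_2 = 4 + 24^2 + 24 = 604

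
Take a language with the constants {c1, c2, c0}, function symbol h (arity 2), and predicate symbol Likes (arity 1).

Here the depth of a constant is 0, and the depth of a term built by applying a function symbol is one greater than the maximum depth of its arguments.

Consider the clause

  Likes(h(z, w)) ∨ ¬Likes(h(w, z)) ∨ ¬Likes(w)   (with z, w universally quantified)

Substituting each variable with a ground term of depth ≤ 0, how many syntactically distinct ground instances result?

9

Ground terms of depth ≤ 0:
  Count level by level. With function symbols h/2, the terms of depth ≤ k are the 3 constants together with each function applied to depth-≤(k−1) tuples, so N_k = 3 + N_{k-1}^2.
  N_0 = 3
  Explicitly: c1, c2, c0.
So there are 3 ground terms available for substitution.
Each of z, w ranges independently over the available ground terms, and distinct assignments produce distinct instances.
Number of ground instances = 3^2 = 9.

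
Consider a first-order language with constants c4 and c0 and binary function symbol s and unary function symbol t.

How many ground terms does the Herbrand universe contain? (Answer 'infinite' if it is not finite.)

infinite

The signature has at least one function symbol (s, arity 2) and at least one constant (c4).
Iterating s gives infinitely many distinct ground terms: c4, s(c4, c4), s(s(c4, c4), s(c4, c4)), ...
So the Herbrand universe is infinite.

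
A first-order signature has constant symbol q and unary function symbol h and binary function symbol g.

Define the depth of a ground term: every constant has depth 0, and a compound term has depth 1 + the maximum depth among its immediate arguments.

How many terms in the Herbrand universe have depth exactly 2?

Let N_k = |{terms of depth ≤ k}|. Then N_0 = 1 and N_k = 1 + N_{k-1} + N_{k-1}^2 for k ≥ 1 (one summand per function symbol, arity giving the exponent).
N_0 = 1
N_1 = 1 + 1 + 1^2 = 3
N_2 = 1 + 3 + 3^2 = 13
Terms of depth exactly 2: N_2 − N_1 = 13 − 3 = 10.

10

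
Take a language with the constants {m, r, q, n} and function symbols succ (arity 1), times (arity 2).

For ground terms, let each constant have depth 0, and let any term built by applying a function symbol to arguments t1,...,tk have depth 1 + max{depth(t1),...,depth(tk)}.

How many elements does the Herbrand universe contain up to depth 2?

Let N_k count ground terms of depth at most k. Each non-constant term of depth ≤ k is some function symbol applied to depth-≤(k−1) arguments, giving N_k = 4 + N_{k-1} + N_{k-1}^2.
N_0 = 4
N_1 = 4 + 4 + 4^2 = 24
N_2 = 4 + 24 + 24^2 = 604

604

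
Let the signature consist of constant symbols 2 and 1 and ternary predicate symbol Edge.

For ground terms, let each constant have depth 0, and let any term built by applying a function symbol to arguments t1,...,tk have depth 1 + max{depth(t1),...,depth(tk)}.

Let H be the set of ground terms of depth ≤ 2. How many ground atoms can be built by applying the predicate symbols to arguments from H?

First count ground terms of depth ≤ 2.
With no function symbols every ground term is a constant, so there are exactly 2 ground terms at every depth bound.
N_0 = 2
N_1 = 2
N_2 = 2
Explicitly: 2, 1.
So |H| = 2.
Ground atoms are formed by filling each argument slot of a predicate with a term from H, so an r-ary predicate gives |H|^r atoms:
  Edge: 2^3 = 8
Total ground atoms: 8.

8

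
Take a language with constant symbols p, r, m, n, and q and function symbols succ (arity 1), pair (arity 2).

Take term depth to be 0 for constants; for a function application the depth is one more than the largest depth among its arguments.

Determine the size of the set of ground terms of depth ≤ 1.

Let N_k = |{terms of depth ≤ k}|. Then N_0 = 5 and N_k = 5 + N_{k-1} + N_{k-1}^2 for k ≥ 1 (one summand per function symbol, arity giving the exponent).
N_0 = 5
N_1 = 5 + 5 + 5^2 = 35

35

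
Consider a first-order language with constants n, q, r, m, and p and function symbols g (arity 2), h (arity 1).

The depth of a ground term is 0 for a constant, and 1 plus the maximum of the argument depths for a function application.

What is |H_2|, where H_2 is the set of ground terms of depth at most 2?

If N_k denotes the number of depth-≤k ground terms, the 5 constants give N_0 = 5, and each function symbol of arity r contributes N_{k-1}^r new terms at level k: N_k = 5 + N_{k-1}^2 + N_{k-1}.
N_0 = 5
N_1 = 5 + 5^2 + 5 = 35
N_2 = 5 + 35^2 + 35 = 1265

1265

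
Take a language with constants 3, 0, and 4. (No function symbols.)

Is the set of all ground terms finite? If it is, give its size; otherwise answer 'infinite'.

3

There are no function symbols, so every ground term is one of the 3 constants.
The Herbrand universe is {3, 0, 4}, which is finite with 3 elements.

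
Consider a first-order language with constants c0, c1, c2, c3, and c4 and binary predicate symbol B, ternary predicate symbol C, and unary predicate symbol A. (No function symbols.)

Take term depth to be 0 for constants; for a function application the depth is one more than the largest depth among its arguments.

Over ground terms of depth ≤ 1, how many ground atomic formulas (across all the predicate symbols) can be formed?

First count ground terms of depth ≤ 1.
With no function symbols every ground term is a constant, so there are exactly 5 ground terms at every depth bound.
N_0 = 5
N_1 = 5
So |H| = 5.
For each predicate symbol, the number of ground atoms is |H| raised to its arity; summing:
  B: 5^2 = 25;  C: 5^3 = 125;  A: 5
Total ground atoms: 25 + 125 + 5 = 155.

155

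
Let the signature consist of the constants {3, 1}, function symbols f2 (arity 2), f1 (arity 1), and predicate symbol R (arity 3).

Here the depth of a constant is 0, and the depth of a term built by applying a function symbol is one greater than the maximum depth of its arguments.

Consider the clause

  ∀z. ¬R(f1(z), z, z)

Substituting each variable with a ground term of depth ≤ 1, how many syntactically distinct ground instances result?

Ground terms of depth ≤ 1:
  Count level by level. With function symbols f2/2, f1/1, the terms of depth ≤ k are the 2 constants together with each function applied to depth-≤(k−1) tuples, so N_k = 2 + N_{k-1}^2 + N_{k-1}.
  N_0 = 2
  N_1 = 2 + 2^2 + 2 = 8
So there are 8 ground terms available for substitution.
The body mentions the single quantified variable z; since ground terms form a free algebra, no two substitutions collapse to the same formula.
Number of ground instances = 8.

8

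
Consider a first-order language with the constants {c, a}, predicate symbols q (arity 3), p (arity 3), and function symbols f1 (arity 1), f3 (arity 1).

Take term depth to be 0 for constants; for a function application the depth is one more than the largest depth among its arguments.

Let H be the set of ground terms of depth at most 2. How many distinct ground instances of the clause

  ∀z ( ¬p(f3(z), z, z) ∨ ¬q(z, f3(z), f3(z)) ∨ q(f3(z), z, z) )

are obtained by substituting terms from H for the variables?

Ground terms of depth ≤ 2:
  Let N_k count ground terms of depth at most k. Each non-constant term of depth ≤ k is some function symbol applied to depth-≤(k−1) arguments, giving N_k = 2 + N_{k-1} + N_{k-1}.
  N_0 = 2
  N_1 = 2 + 2 + 2 = 6
  N_2 = 2 + 6 + 6 = 14
So there are 14 ground terms available for substitution.
The body mentions the single quantified variable z; since ground terms form a free algebra, no two substitutions collapse to the same formula.
Number of ground instances = 14.

14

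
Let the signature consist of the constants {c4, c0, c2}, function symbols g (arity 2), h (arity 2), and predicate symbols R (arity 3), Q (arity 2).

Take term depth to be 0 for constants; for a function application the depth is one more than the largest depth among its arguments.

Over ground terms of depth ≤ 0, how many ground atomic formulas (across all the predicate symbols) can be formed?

First count ground terms of depth ≤ 0.
Write N_k for the number of ground terms of depth ≤ k. A term of depth ≤ k is either a constant or a function symbol applied to arguments of depth ≤ k−1, so N_k = 3 + N_{k-1}^2 + N_{k-1}^2.
N_0 = 3
Explicitly: c4, c0, c2.
So |H| = 3.
A ground atom is a predicate applied to a tuple of terms from H, so the count is the sum over predicates of |H|^arity:
  R: 3^3 = 27;  Q: 3^2 = 9
Total ground atoms: 27 + 9 = 36.

36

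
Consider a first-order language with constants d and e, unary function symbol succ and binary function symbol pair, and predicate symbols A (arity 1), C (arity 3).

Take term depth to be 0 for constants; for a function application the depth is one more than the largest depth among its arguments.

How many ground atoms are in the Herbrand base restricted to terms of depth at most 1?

First count ground terms of depth ≤ 1.
If N_k denotes the number of depth-≤k ground terms, the 2 constants give N_0 = 2, and each function symbol of arity r contributes N_{k-1}^r new terms at level k: N_k = 2 + N_{k-1} + N_{k-1}^2.
N_0 = 2
N_1 = 2 + 2 + 2^2 = 8
Explicitly: d, e, succ(d), succ(e), pair(d, d), pair(d, e), pair(e, d), pair(e, e).
So |H| = 8.
Each predicate of arity r yields |H|^r ground atoms (one per choice of an r-tuple from H):
  A: 8;  C: 8^3 = 512
Total ground atoms: 8 + 512 = 520.

520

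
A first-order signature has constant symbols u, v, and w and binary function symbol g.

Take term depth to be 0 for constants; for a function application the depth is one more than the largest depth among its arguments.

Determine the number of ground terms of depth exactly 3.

21465

Let N_k = |{terms of depth ≤ k}|. Then N_0 = 3 and N_k = 3 + N_{k-1}^2 for k ≥ 1 (one summand per function symbol, arity giving the exponent).
N_0 = 3
N_1 = 3 + 3^2 = 12
N_2 = 3 + 12^2 = 147
N_3 = 3 + 147^2 = 21612
Terms of depth exactly 3: N_3 − N_2 = 21612 − 147 = 21465.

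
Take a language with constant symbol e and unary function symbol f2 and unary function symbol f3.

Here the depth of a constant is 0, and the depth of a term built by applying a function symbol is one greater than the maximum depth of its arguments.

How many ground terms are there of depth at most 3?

Count level by level. With function symbols f2/1, f3/1, the terms of depth ≤ k are the 1 constant together with each function applied to depth-≤(k−1) tuples, so N_k = 1 + N_{k-1} + N_{k-1}.
N_0 = 1
N_1 = 1 + 1 + 1 = 3
N_2 = 1 + 3 + 3 = 7
N_3 = 1 + 7 + 7 = 15

15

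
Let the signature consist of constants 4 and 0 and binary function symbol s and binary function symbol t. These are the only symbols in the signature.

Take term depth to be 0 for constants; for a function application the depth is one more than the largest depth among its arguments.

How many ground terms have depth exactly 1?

Let N_k count ground terms of depth at most k. Each non-constant term of depth ≤ k is some function symbol applied to depth-≤(k−1) arguments, giving N_k = 2 + N_{k-1}^2 + N_{k-1}^2.
N_0 = 2
N_1 = 2 + 2^2 + 2^2 = 10
Terms of depth exactly 1: N_1 − N_0 = 10 − 2 = 8.

8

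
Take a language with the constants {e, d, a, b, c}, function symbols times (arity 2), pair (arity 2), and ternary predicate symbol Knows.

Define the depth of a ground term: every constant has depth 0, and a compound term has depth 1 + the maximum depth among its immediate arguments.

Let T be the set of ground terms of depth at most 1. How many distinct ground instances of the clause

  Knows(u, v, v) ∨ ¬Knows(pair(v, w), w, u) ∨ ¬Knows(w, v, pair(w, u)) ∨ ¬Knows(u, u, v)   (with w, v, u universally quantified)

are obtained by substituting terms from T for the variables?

166375

Ground terms of depth ≤ 1:
  If N_k denotes the number of depth-≤k ground terms, the 5 constants give N_0 = 5, and each function symbol of arity r contributes N_{k-1}^r new terms at level k: N_k = 5 + N_{k-1}^2 + N_{k-1}^2.
  N_0 = 5
  N_1 = 5 + 5^2 + 5^2 = 55
So there are 55 ground terms available for substitution.
The body mentions every one of the 3 quantified variables; since ground terms form a free algebra, no two substitutions collapse to the same formula.
Number of ground instances = 55^3 = 166375.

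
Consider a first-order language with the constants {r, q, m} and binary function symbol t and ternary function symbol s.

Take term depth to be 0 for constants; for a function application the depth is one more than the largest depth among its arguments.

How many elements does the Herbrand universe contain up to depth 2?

60843

Let N_k count ground terms of depth at most k. Each non-constant term of depth ≤ k is some function symbol applied to depth-≤(k−1) arguments, giving N_k = 3 + N_{k-1}^2 + N_{k-1}^3.
N_0 = 3
N_1 = 3 + 3^2 + 3^3 = 39
N_2 = 3 + 39^2 + 39^3 = 60843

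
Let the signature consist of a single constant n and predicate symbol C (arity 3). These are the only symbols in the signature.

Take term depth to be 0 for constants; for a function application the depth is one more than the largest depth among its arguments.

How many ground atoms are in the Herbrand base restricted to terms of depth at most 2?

First count ground terms of depth ≤ 2.
With no function symbols every ground term is a constant, so there is exactly 1 ground term at every depth bound.
N_0 = 1
N_1 = 1
N_2 = 1
Explicitly: n.
So |H| = 1.
Each predicate of arity r yields |H|^r ground atoms (one per choice of an r-tuple from H):
  C: 1^3 = 1
Total ground atoms: 1.

1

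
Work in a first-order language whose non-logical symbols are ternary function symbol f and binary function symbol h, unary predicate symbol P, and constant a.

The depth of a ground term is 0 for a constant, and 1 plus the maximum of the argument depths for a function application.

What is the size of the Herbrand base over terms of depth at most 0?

First count ground terms of depth ≤ 0.
Let N_k count ground terms of depth at most k. Each non-constant term of depth ≤ k is some function symbol applied to depth-≤(k−1) arguments, giving N_k = 1 + N_{k-1}^3 + N_{k-1}^2.
N_0 = 1
So |H| = 1.
Each predicate of arity r yields |H|^r ground atoms (one per choice of an r-tuple from H):
  P: 1
Total ground atoms: 1.

1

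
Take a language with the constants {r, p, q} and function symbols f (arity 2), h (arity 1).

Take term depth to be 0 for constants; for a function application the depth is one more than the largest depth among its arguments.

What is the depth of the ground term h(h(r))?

depth(h(r)) = 1 + depth(r) = 1 + 0 = 1
depth(h(h(r))) = 1 + depth(h(r)) = 1 + 1 = 2

2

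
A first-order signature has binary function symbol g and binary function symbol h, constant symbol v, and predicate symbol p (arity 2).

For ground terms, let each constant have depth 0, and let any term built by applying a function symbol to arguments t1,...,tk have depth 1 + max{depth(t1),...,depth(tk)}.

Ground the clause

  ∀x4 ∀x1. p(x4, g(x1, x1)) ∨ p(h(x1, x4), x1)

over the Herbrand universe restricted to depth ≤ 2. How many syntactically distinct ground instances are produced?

Ground terms of depth ≤ 2:
  Write N_k for the number of ground terms of depth ≤ k. A term of depth ≤ k is either a constant or a function symbol applied to arguments of depth ≤ k−1, so N_k = 1 + N_{k-1}^2 + N_{k-1}^2.
  N_0 = 1
  N_1 = 1 + 1^2 + 1^2 = 3
  N_2 = 1 + 3^2 + 3^2 = 19
So there are 19 ground terms available for substitution.
The body mentions every one of the 2 quantified variables; since ground terms form a free algebra, no two substitutions collapse to the same formula.
Number of ground instances = 19^2 = 361.

361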